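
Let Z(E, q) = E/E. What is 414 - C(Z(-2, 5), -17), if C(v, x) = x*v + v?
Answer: 430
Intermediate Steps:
Z(E, q) = 1
C(v, x) = v + v*x (C(v, x) = v*x + v = v + v*x)
414 - C(Z(-2, 5), -17) = 414 - (1 - 17) = 414 - (-16) = 414 - 1*(-16) = 414 + 16 = 430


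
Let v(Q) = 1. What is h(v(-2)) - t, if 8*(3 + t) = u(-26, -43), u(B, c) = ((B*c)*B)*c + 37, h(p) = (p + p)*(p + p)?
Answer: -1249905/8 ≈ -1.5624e+5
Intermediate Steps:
h(p) = 4*p² (h(p) = (2*p)*(2*p) = 4*p²)
u(B, c) = 37 + B²*c² (u(B, c) = (c*B²)*c + 37 = B²*c² + 37 = 37 + B²*c²)
t = 1249937/8 (t = -3 + (37 + (-26)²*(-43)²)/8 = -3 + (37 + 676*1849)/8 = -3 + (37 + 1249924)/8 = -3 + (⅛)*1249961 = -3 + 1249961/8 = 1249937/8 ≈ 1.5624e+5)
h(v(-2)) - t = 4*1² - 1*1249937/8 = 4*1 - 1249937/8 = 4 - 1249937/8 = -1249905/8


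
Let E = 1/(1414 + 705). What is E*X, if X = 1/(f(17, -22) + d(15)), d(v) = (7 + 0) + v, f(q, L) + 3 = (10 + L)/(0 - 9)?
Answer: 3/129259 ≈ 2.3209e-5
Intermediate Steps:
f(q, L) = -37/9 - L/9 (f(q, L) = -3 + (10 + L)/(0 - 9) = -3 + (10 + L)/(-9) = -3 + (10 + L)*(-⅑) = -3 + (-10/9 - L/9) = -37/9 - L/9)
E = 1/2119 ≈ 0.00047192
d(v) = 7 + v
X = 3/61 (X = 1/((-37/9 - ⅑*(-22)) + (7 + 15)) = 1/((-37/9 + 22/9) + 22) = 1/(-5/3 + 22) = 1/(61/3) = 3/61 ≈ 0.049180)
E*X = (1/2119)*(3/61) = 3/129259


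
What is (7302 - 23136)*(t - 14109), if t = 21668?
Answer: -119689206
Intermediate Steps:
(7302 - 23136)*(t - 14109) = (7302 - 23136)*(21668 - 14109) = -15834*7559 = -119689206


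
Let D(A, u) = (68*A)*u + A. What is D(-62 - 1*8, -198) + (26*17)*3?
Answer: 943736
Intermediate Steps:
D(A, u) = A + 68*A*u (D(A, u) = 68*A*u + A = A + 68*A*u)
D(-62 - 1*8, -198) + (26*17)*3 = (-62 - 1*8)*(1 + 68*(-198)) + (26*17)*3 = (-62 - 8)*(1 - 13464) + 442*3 = -70*(-13463) + 1326 = 942410 + 1326 = 943736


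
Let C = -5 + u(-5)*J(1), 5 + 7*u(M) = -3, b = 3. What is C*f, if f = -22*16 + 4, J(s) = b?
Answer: 20532/7 ≈ 2933.1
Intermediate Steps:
J(s) = 3
f = -348 (f = -352 + 4 = -348)
u(M) = -8/7 (u(M) = -5/7 + (⅐)*(-3) = -5/7 - 3/7 = -8/7)
C = -59/7 (C = -5 - 8/7*3 = -5 - 24/7 = -59/7 ≈ -8.4286)
C*f = -59/7*(-348) = 20532/7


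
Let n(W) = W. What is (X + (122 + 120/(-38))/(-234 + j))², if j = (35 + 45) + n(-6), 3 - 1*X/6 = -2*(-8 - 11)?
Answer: 102610668241/2310400 ≈ 44413.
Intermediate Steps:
X = -210 (X = 18 - (-12)*(-8 - 11) = 18 - (-12)*(-19) = 18 - 6*38 = 18 - 228 = -210)
j = 74 (j = (35 + 45) - 6 = 80 - 6 = 74)
(X + (122 + 120/(-38))/(-234 + j))² = (-210 + (122 + 120/(-38))/(-234 + 74))² = (-210 + (122 + 120*(-1/38))/(-160))² = (-210 + (122 - 60/19)*(-1/160))² = (-210 + (2258/19)*(-1/160))² = (-210 - 1129/1520)² = (-320329/1520)² = 102610668241/2310400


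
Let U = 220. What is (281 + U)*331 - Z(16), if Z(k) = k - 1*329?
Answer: 166144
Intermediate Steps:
Z(k) = -329 + k (Z(k) = k - 329 = -329 + k)
(281 + U)*331 - Z(16) = (281 + 220)*331 - (-329 + 16) = 501*331 - 1*(-313) = 165831 + 313 = 166144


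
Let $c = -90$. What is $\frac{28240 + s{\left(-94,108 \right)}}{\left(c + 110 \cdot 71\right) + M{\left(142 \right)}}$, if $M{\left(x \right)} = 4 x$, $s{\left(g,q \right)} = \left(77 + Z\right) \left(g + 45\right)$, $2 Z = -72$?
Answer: $\frac{26231}{8288} \approx 3.1649$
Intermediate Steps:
$Z = -36$ ($Z = \frac{1}{2} \left(-72\right) = -36$)
$s{\left(g,q \right)} = 1845 + 41 g$ ($s{\left(g,q \right)} = \left(77 - 36\right) \left(g + 45\right) = 41 \left(45 + g\right) = 1845 + 41 g$)
$\frac{28240 + s{\left(-94,108 \right)}}{\left(c + 110 \cdot 71\right) + M{\left(142 \right)}} = \frac{28240 + \left(1845 + 41 \left(-94\right)\right)}{\left(-90 + 110 \cdot 71\right) + 4 \cdot 142} = \frac{28240 + \left(1845 - 3854\right)}{\left(-90 + 7810\right) + 568} = \frac{28240 - 2009}{7720 + 568} = \frac{26231}{8288}$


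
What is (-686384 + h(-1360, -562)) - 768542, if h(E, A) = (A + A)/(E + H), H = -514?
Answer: -1363265100/937 ≈ -1.4549e+6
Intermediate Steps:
h(E, A) = 2*A/(-514 + E) (h(E, A) = (A + A)/(E - 514) = (2*A)/(-514 + E) = 2*A/(-514 + E))
(-686384 + h(-1360, -562)) - 768542 = (-686384 + 2*(-562)/(-514 - 1360)) - 768542 = (-686384 + 2*(-562)/(-1874)) - 768542 = (-686384 + 2*(-562)*(-1/1874)) - 768542 = (-686384 + 562/937) - 768542 = -643141246/937 - 768542 = -1363265100/937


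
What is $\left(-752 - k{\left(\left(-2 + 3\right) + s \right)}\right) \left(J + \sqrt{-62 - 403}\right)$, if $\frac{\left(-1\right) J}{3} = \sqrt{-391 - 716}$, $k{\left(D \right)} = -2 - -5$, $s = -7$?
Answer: $755 i \left(- \sqrt{465} + 9 \sqrt{123}\right) \approx 59080.0 i$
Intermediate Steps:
$k{\left(D \right)} = 3$ ($k{\left(D \right)} = -2 + 5 = 3$)
$J = - 9 i \sqrt{123}$ ($J = - 3 \sqrt{-391 - 716} = - 3 \sqrt{-1107} = - 3 \cdot 3 i \sqrt{123} = - 9 i \sqrt{123} \approx - 99.815 i$)
$\left(-752 - k{\left(\left(-2 + 3\right) + s \right)}\right) \left(J + \sqrt{-62 - 403}\right) = \left(-752 - 3\right) \left(- 9 i \sqrt{123} + \sqrt{-62 - 403}\right) = \left(-752 - 3\right) \left(- 9 i \sqrt{123} + \sqrt{-465}\right) = - 755 \left(- 9 i \sqrt{123} + i \sqrt{465}\right) = - 755 \left(i \sqrt{465} - 9 i \sqrt{123}\right) = - 755 i \sqrt{465} + 6795 i \sqrt{123}$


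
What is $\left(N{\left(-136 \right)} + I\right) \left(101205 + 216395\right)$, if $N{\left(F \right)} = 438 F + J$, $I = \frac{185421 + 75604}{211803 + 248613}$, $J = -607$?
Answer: $- \frac{274974822366875}{14388} \approx -1.9111 \cdot 10^{10}$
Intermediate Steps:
$I = \frac{261025}{460416} \approx 0.56693$
$N{\left(F \right)} = -607 + 438 F$ ($N{\left(F \right)} = 438 F - 607 = -607 + 438 F$)
$\left(N{\left(-136 \right)} + I\right) \left(101205 + 216395\right) = \left(\left(-607 + 438 \left(-136\right)\right) + \frac{261025}{460416}\right) \left(101205 + 216395\right) = \left(\left(-607 - 59568\right) + \frac{261025}{460416}\right) 317600 = \left(-60175 + \frac{261025}{460416}\right) 317600 = \left(- \frac{27705271775}{460416}\right) 317600 = - \frac{274974822366875}{14388}$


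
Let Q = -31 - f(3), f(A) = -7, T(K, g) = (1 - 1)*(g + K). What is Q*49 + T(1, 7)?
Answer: -1176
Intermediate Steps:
T(K, g) = 0 (T(K, g) = 0*(K + g) = 0)
Q = -24 (Q = -31 - 1*(-7) = -31 + 7 = -24)
Q*49 + T(1, 7) = -24*49 + 0 = -1176 + 0 = -1176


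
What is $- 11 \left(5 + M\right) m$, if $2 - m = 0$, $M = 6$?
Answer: $-242$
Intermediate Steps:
$m = 2$ ($m = 2 - 0 = 2 + 0 = 2$)
$- 11 \left(5 + M\right) m = - 11 \left(5 + 6\right) 2 = - 11 \cdot 11 \cdot 2 = \left(-11\right) 22 = -242$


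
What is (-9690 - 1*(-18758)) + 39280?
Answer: 48348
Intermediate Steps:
(-9690 - 1*(-18758)) + 39280 = (-9690 + 18758) + 39280 = 9068 + 39280 = 48348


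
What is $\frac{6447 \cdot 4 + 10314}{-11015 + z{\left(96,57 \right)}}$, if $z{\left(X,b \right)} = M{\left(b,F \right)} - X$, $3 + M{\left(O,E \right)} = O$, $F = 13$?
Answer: $- \frac{36102}{11057} \approx -3.2651$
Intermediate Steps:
$M{\left(O,E \right)} = -3 + O$
$z{\left(X,b \right)} = -3 + b - X$ ($z{\left(X,b \right)} = \left(-3 + b\right) - X = -3 + b - X$)
$\frac{6447 \cdot 4 + 10314}{-11015 + z{\left(96,57 \right)}} = \frac{6447 \cdot 4 + 10314}{-11015 - 42} = \frac{25788 + 10314}{-11015 - 42} = \frac{36102}{-11015 - 42} = \frac{36102}{-11057} = 36102 \left(- \frac{1}{11057}\right) = - \frac{36102}{11057}$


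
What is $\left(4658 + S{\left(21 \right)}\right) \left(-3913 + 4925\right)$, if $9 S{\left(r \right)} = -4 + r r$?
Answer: $\frac{42867308}{9} \approx 4.763 \cdot 10^{6}$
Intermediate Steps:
$S{\left(r \right)} = - \frac{4}{9} + \frac{r^{2}}{9}$ ($S{\left(r \right)} = \frac{-4 + r r}{9} = \frac{-4 + r^{2}}{9} = - \frac{4}{9} + \frac{r^{2}}{9}$)
$\left(4658 + S{\left(21 \right)}\right) \left(-3913 + 4925\right) = \left(4658 - \left(\frac{4}{9} - \frac{21^{2}}{9}\right)\right) \left(-3913 + 4925\right) = \left(4658 + \left(- \frac{4}{9} + \frac{1}{9} \cdot 441\right)\right) 1012 = \left(4658 + \left(- \frac{4}{9} + 49\right)\right) 1012 = \left(4658 + \frac{437}{9}\right) 1012 = \frac{42359}{9} \cdot 1012 = \frac{42867308}{9}$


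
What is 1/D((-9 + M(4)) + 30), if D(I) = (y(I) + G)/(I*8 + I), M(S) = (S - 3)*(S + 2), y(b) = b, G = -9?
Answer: 27/2 ≈ 13.500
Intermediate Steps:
M(S) = (-3 + S)*(2 + S)
D(I) = (-9 + I)/(9*I) (D(I) = (I - 9)/(I*8 + I) = (-9 + I)/(8*I + I) = (-9 + I)/((9*I)) = (-9 + I)*(1/(9*I)) = (-9 + I)/(9*I))
1/D((-9 + M(4)) + 30) = 1/((-9 + ((-9 + (-6 + 4² - 1*4)) + 30))/(9*((-9 + (-6 + 4² - 1*4)) + 30))) = 1/((-9 + ((-9 + (-6 + 16 - 4)) + 30))/(9*((-9 + (-6 + 16 - 4)) + 30))) = 1/((-9 + ((-9 + 6) + 30))/(9*((-9 + 6) + 30))) = 1/((-9 + (-3 + 30))/(9*(-3 + 30))) = 1/((⅑)*(-9 + 27)/27) = 1/((⅑)*(1/27)*18) = 1/(2/27) = 27/2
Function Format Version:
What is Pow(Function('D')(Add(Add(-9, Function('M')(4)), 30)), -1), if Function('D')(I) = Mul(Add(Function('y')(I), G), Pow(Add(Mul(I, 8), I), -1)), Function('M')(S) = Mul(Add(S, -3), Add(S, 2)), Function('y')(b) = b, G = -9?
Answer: Rational(27, 2) ≈ 13.500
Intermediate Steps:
Function('M')(S) = Mul(Add(-3, S), Add(2, S))
Function('D')(I) = Mul(Rational(1, 9), Pow(I, -1), Add(-9, I)) (Function('D')(I) = Mul(Add(I, -9), Pow(Add(Mul(I, 8), I), -1)) = Mul(Add(-9, I), Pow(Add(Mul(8, I), I), -1)) = Mul(Add(-9, I), Pow(Mul(9, I), -1)) = Mul(Add(-9, I), Mul(Rational(1, 9), Pow(I, -1))) = Mul(Rational(1, 9), Pow(I, -1), Add(-9, I)))
Pow(Function('D')(Add(Add(-9, Function('M')(4)), 30)), -1) = Pow(Mul(Rational(1, 9), Pow(Add(Add(-9, Add(-6, Pow(4, 2), Mul(-1, 4))), 30), -1), Add(-9, Add(Add(-9, Add(-6, Pow(4, 2), Mul(-1, 4))), 30))), -1) = Pow(Mul(Rational(1, 9), Pow(Add(Add(-9, Add(-6, 16, -4)), 30), -1), Add(-9, Add(Add(-9, Add(-6, 16, -4)), 30))), -1) = Pow(Mul(Rational(1, 9), Pow(Add(Add(-9, 6), 30), -1), Add(-9, Add(Add(-9, 6), 30))), -1) = Pow(Mul(Rational(1, 9), Pow(Add(-3, 30), -1), Add(-9, Add(-3, 30))), -1) = Pow(Mul(Rational(1, 9), Pow(27, -1), Add(-9, 27)), -1) = Pow(Mul(Rational(1, 9), Rational(1, 27), 18), -1) = Pow(Rational(2, 27), -1) = Rational(27, 2)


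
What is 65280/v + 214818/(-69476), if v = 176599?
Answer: -16700625351/6134696062 ≈ -2.7223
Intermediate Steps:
65280/v + 214818/(-69476) = 65280/176599 + 214818/(-69476) = 65280*(1/176599) + 214818*(-1/69476) = 65280/176599 - 107409/34738 = -16700625351/6134696062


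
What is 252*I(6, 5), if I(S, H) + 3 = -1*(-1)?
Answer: -504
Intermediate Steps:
I(S, H) = -2 (I(S, H) = -3 - 1*(-1) = -3 + 1 = -2)
252*I(6, 5) = 252*(-2) = -504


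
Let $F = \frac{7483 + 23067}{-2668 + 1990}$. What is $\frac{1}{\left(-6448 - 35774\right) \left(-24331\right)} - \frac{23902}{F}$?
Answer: $\frac{8324012053288271}{15692060687550} \approx 530.46$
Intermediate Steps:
$F = - \frac{15275}{339}$ ($F = \frac{30550}{-678} = 30550 \left(- \frac{1}{678}\right) = - \frac{15275}{339} \approx -45.059$)
$\frac{1}{\left(-6448 - 35774\right) \left(-24331\right)} - \frac{23902}{F} = \frac{1}{\left(-6448 - 35774\right) \left(-24331\right)} - \frac{23902}{- \frac{15275}{339}} = \frac{1}{-42222} \left(- \frac{1}{24331}\right) - - \frac{8102778}{15275} = \left(- \frac{1}{42222}\right) \left(- \frac{1}{24331}\right) + \frac{8102778}{15275} = \frac{1}{1027303482} + \frac{8102778}{15275} = \frac{8324012053288271}{15692060687550}$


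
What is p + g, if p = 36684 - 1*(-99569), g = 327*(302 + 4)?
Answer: 236315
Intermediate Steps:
g = 100062 (g = 327*306 = 100062)
p = 136253 (p = 36684 + 99569 = 136253)
p + g = 136253 + 100062 = 236315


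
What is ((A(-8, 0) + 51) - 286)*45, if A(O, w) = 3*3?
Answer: -10170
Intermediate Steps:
A(O, w) = 9
((A(-8, 0) + 51) - 286)*45 = ((9 + 51) - 286)*45 = (60 - 286)*45 = -226*45 = -10170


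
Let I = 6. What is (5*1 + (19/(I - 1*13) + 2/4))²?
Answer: 1521/196 ≈ 7.7602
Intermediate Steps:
(5*1 + (19/(I - 1*13) + 2/4))² = (5*1 + (19/(6 - 1*13) + 2/4))² = (5 + (19/(6 - 13) + 2*(¼)))² = (5 + (19/(-7) + ½))² = (5 + (19*(-⅐) + ½))² = (5 + (-19/7 + ½))² = (5 - 31/14)² = (39/14)² = 1521/196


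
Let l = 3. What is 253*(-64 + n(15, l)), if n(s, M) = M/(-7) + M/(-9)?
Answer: -344080/21 ≈ -16385.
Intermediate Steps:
n(s, M) = -16*M/63 (n(s, M) = M*(-⅐) + M*(-⅑) = -M/7 - M/9 = -16*M/63)
253*(-64 + n(15, l)) = 253*(-64 - 16/63*3) = 253*(-64 - 16/21) = 253*(-1360/21) = -344080/21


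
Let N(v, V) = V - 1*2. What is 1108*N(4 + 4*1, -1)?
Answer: -3324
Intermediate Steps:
N(v, V) = -2 + V (N(v, V) = V - 2 = -2 + V)
1108*N(4 + 4*1, -1) = 1108*(-2 - 1) = 1108*(-3) = -3324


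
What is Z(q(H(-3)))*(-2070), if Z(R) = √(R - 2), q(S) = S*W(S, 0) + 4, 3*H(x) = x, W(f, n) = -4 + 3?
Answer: -2070*√3 ≈ -3585.3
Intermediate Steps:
W(f, n) = -1
H(x) = x/3
q(S) = 4 - S (q(S) = S*(-1) + 4 = -S + 4 = 4 - S)
Z(R) = √(-2 + R)
Z(q(H(-3)))*(-2070) = √(-2 + (4 - (-3)/3))*(-2070) = √(-2 + (4 - 1*(-1)))*(-2070) = √(-2 + (4 + 1))*(-2070) = √(-2 + 5)*(-2070) = √3*(-2070) = -2070*√3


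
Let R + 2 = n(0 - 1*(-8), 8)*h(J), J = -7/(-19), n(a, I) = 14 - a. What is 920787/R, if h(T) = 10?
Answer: 920787/58 ≈ 15876.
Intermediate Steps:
J = 7/19 (J = -7*(-1/19) = 7/19 ≈ 0.36842)
R = 58 (R = -2 + (14 - (0 - 1*(-8)))*10 = -2 + (14 - (0 + 8))*10 = -2 + (14 - 1*8)*10 = -2 + (14 - 8)*10 = -2 + 6*10 = -2 + 60 = 58)
920787/R = 920787/58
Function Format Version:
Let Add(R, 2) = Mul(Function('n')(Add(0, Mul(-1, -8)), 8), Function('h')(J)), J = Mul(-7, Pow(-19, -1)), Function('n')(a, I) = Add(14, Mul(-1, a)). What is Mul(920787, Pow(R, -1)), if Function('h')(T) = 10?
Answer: Rational(920787, 58) ≈ 15876.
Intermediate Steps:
J = Rational(7, 19) (J = Mul(-7, Rational(-1, 19)) = Rational(7, 19) ≈ 0.36842)
R = 58 (R = Add(-2, Mul(Add(14, Mul(-1, Add(0, Mul(-1, -8)))), 10)) = Add(-2, Mul(Add(14, Mul(-1, Add(0, 8))), 10)) = Add(-2, Mul(Add(14, Mul(-1, 8)), 10)) = Add(-2, Mul(Add(14, -8), 10)) = Add(-2, Mul(6, 10)) = Add(-2, 60) = 58)
Mul(920787, Pow(R, -1)) = Mul(920787, Pow(58, -1)) = Mul(920787, Rational(1, 58)) = Rational(920787, 58)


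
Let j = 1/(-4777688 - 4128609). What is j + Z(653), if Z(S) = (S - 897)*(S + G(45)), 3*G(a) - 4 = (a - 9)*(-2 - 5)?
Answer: -3718236496751/26718891 ≈ -1.3916e+5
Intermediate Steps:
G(a) = 67/3 - 7*a/3 (G(a) = 4/3 + ((a - 9)*(-2 - 5))/3 = 4/3 + ((-9 + a)*(-7))/3 = 4/3 + (63 - 7*a)/3 = 4/3 + (21 - 7*a/3) = 67/3 - 7*a/3)
Z(S) = (-897 + S)*(-248/3 + S) (Z(S) = (S - 897)*(S + (67/3 - 7/3*45)) = (-897 + S)*(S + (67/3 - 105)) = (-897 + S)*(S - 248/3) = (-897 + S)*(-248/3 + S))
j = -1/8906297 (j = 1/(-8906297) = -1/8906297 ≈ -1.1228e-7)
j + Z(653) = -1/8906297 + (74152 + 653**2 - 2939/3*653) = -1/8906297 + (74152 + 426409 - 1919167/3) = -1/8906297 - 417484/3 = -3718236496751/26718891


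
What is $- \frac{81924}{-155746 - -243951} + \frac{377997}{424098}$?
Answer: $- \frac{467526389}{12469188030} \approx -0.037495$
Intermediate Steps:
$- \frac{81924}{-155746 - -243951} + \frac{377997}{424098} = - \frac{81924}{-155746 + 243951} + 377997 \cdot \frac{1}{424098} = - \frac{81924}{88205} + \frac{125999}{141366} = - \frac{467526389}{12469188030}$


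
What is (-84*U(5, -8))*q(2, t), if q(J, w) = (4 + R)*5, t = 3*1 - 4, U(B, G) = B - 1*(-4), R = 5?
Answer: -34020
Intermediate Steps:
U(B, G) = 4 + B (U(B, G) = B + 4 = 4 + B)
t = -1 (t = 3 - 4 = -1)
q(J, w) = 45 (q(J, w) = (4 + 5)*5 = 9*5 = 45)
(-84*U(5, -8))*q(2, t) = -84*(4 + 5)*45 = -84*9*45 = -756*45 = -34020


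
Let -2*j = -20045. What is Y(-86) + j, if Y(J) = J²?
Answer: 34837/2 ≈ 17419.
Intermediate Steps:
j = 20045/2 (j = -½*(-20045) = 20045/2 ≈ 10023.)
Y(-86) + j = (-86)² + 20045/2 = 7396 + 20045/2 = 34837/2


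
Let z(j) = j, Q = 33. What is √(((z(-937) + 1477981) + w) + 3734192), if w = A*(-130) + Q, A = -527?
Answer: √5279779 ≈ 2297.8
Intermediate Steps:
w = 68543 (w = -527*(-130) + 33 = 68510 + 33 = 68543)
√(((z(-937) + 1477981) + w) + 3734192) = √(((-937 + 1477981) + 68543) + 3734192) = √((1477044 + 68543) + 3734192) = √(1545587 + 3734192) = √5279779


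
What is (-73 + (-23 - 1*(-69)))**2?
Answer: 729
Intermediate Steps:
(-73 + (-23 - 1*(-69)))**2 = (-73 + (-23 + 69))**2 = (-73 + 46)**2 = (-27)**2 = 729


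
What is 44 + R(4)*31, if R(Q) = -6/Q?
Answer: -5/2 ≈ -2.5000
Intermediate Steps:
44 + R(4)*31 = 44 - 6/4*31 = 44 - 6*1/4*31 = 44 - 3/2*31 = 44 - 93/2 = -5/2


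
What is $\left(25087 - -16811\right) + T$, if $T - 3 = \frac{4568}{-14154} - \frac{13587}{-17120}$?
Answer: $\frac{5076708467359}{121158240} \approx 41902.0$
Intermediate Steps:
$T = \frac{420527839}{121158240}$ ($T = 3 + \left(\frac{4568}{-14154} - \frac{13587}{-17120}\right) = 3 + \left(4568 \left(- \frac{1}{14154}\right) - - \frac{13587}{17120}\right) = 3 + \left(- \frac{2284}{7077} + \frac{13587}{17120}\right) = 3 + \frac{57053119}{121158240} = \frac{420527839}{121158240} \approx 3.4709$)
$\left(25087 - -16811\right) + T = \left(25087 - -16811\right) + \frac{420527839}{121158240} = \left(25087 + 16811\right) + \frac{420527839}{121158240} = 41898 + \frac{420527839}{121158240} = \frac{5076708467359}{121158240}$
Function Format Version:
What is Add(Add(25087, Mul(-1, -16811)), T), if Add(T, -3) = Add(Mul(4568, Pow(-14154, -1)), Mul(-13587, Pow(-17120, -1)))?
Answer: Rational(5076708467359, 121158240) ≈ 41902.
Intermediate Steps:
T = Rational(420527839, 121158240) (T = Add(3, Add(Mul(4568, Pow(-14154, -1)), Mul(-13587, Pow(-17120, -1)))) = Add(3, Add(Mul(4568, Rational(-1, 14154)), Mul(-13587, Rational(-1, 17120)))) = Add(3, Add(Rational(-2284, 7077), Rational(13587, 17120))) = Add(3, Rational(57053119, 121158240)) = Rational(420527839, 121158240) ≈ 3.4709)
Add(Add(25087, Mul(-1, -16811)), T) = Add(Add(25087, Mul(-1, -16811)), Rational(420527839, 121158240)) = Add(Add(25087, 16811), Rational(420527839, 121158240)) = Add(41898, Rational(420527839, 121158240)) = Rational(5076708467359, 121158240)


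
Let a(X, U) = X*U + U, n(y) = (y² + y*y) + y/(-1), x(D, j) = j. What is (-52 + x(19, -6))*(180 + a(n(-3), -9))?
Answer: 1044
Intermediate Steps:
n(y) = -y + 2*y² (n(y) = (y² + y²) + y*(-1) = 2*y² - y = -y + 2*y²)
a(X, U) = U + U*X (a(X, U) = U*X + U = U + U*X)
(-52 + x(19, -6))*(180 + a(n(-3), -9)) = (-52 - 6)*(180 - 9*(1 - 3*(-1 + 2*(-3)))) = -58*(180 - 9*(1 - 3*(-1 - 6))) = -58*(180 - 9*(1 - 3*(-7))) = -58*(180 - 9*(1 + 21)) = -58*(180 - 9*22) = -58*(180 - 198) = -58*(-18) = 1044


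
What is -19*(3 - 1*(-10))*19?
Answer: -4693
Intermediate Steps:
-19*(3 - 1*(-10))*19 = -19*(3 + 10)*19 = -19*13*19 = -247*19 = -4693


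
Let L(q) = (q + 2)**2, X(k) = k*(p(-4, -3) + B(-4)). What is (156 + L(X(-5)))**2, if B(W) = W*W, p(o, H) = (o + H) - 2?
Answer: 1550025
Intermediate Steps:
p(o, H) = -2 + H + o (p(o, H) = (H + o) - 2 = -2 + H + o)
B(W) = W**2
X(k) = 7*k (X(k) = k*((-2 - 3 - 4) + (-4)**2) = k*(-9 + 16) = k*7 = 7*k)
L(q) = (2 + q)**2
(156 + L(X(-5)))**2 = (156 + (2 + 7*(-5))**2)**2 = (156 + (2 - 35)**2)**2 = (156 + (-33)**2)**2 = (156 + 1089)**2 = 1245**2 = 1550025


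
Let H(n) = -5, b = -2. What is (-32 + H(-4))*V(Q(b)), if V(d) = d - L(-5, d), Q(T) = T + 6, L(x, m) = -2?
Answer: -222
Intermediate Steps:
Q(T) = 6 + T
V(d) = 2 + d (V(d) = d - 1*(-2) = d + 2 = 2 + d)
(-32 + H(-4))*V(Q(b)) = (-32 - 5)*(2 + (6 - 2)) = -37*(2 + 4) = -37*6 = -222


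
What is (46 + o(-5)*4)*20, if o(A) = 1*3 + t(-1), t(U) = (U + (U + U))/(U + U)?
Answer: 1280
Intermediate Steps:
t(U) = 3/2 (t(U) = (U + 2*U)/((2*U)) = (3*U)*(1/(2*U)) = 3/2)
o(A) = 9/2 (o(A) = 1*3 + 3/2 = 3 + 3/2 = 9/2)
(46 + o(-5)*4)*20 = (46 + (9/2)*4)*20 = (46 + 18)*20 = 64*20 = 1280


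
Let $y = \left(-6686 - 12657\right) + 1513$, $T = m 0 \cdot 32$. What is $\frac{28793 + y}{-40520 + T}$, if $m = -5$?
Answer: $- \frac{10963}{40520} \approx -0.27056$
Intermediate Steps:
$T = 0$ ($T = \left(-5\right) 0 \cdot 32 = 0 \cdot 32 = 0$)
$y = -17830$ ($y = -19343 + 1513 = -17830$)
$\frac{28793 + y}{-40520 + T} = \frac{28793 - 17830}{-40520 + 0} = \frac{10963}{-40520} = 10963 \left(- \frac{1}{40520}\right) = - \frac{10963}{40520}$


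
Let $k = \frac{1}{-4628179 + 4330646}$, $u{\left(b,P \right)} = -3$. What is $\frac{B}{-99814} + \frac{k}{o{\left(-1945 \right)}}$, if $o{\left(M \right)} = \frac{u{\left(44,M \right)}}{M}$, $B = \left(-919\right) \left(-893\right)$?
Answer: $- \frac{732720681763}{89093876586} \approx -8.2241$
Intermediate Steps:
$B = 820667$
$k = - \frac{1}{297533}$ ($k = \frac{1}{-297533} = - \frac{1}{297533} \approx -3.361 \cdot 10^{-6}$)
$o{\left(M \right)} = - \frac{3}{M}$
$\frac{B}{-99814} + \frac{k}{o{\left(-1945 \right)}} = \frac{820667}{-99814} - \frac{1}{297533 \left(- \frac{3}{-1945}\right)} = 820667 \left(- \frac{1}{99814}\right) - \frac{1}{297533 \left(\left(-3\right) \left(- \frac{1}{1945}\right)\right)} = - \frac{820667}{99814} - \frac{1}{297533 \cdot \frac{3}{1945}} = - \frac{820667}{99814} - \frac{1945}{892599} = - \frac{732720681763}{89093876586}$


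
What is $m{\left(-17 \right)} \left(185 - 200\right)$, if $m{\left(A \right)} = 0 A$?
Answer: $0$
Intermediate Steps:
$m{\left(A \right)} = 0$
$m{\left(-17 \right)} \left(185 - 200\right) = 0 \left(185 - 200\right) = 0 \left(-15\right) = 0$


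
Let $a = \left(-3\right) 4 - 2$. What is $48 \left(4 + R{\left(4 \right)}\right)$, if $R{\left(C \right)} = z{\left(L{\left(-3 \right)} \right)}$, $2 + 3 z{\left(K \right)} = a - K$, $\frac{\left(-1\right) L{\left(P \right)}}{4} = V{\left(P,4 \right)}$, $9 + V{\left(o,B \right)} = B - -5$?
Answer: $-64$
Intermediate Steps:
$V{\left(o,B \right)} = -4 + B$ ($V{\left(o,B \right)} = -9 + \left(B - -5\right) = -9 + \left(B + 5\right) = -9 + \left(5 + B\right) = -4 + B$)
$L{\left(P \right)} = 0$ ($L{\left(P \right)} = - 4 \left(-4 + 4\right) = \left(-4\right) 0 = 0$)
$a = -14$ ($a = -12 - 2 = -14$)
$z{\left(K \right)} = - \frac{16}{3} - \frac{K}{3}$ ($z{\left(K \right)} = - \frac{2}{3} + \frac{-14 - K}{3} = - \frac{2}{3} - \left(\frac{14}{3} + \frac{K}{3}\right) = - \frac{16}{3} - \frac{K}{3}$)
$R{\left(C \right)} = - \frac{16}{3}$ ($R{\left(C \right)} = - \frac{16}{3} - 0 = - \frac{16}{3} + 0 = - \frac{16}{3}$)
$48 \left(4 + R{\left(4 \right)}\right) = 48 \left(4 - \frac{16}{3}\right) = 48 \left(- \frac{4}{3}\right) = -64$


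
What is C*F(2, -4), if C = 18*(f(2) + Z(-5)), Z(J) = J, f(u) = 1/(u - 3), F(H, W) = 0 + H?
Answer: -216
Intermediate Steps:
F(H, W) = H
f(u) = 1/(-3 + u)
C = -108 (C = 18*(1/(-3 + 2) - 5) = 18*(1/(-1) - 5) = 18*(-1 - 5) = 18*(-6) = -108)
C*F(2, -4) = -108*2 = -216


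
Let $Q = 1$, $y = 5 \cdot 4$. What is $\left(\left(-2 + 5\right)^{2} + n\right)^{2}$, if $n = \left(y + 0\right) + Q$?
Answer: $900$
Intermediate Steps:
$y = 20$
$n = 21$ ($n = \left(20 + 0\right) + 1 = 20 + 1 = 21$)
$\left(\left(-2 + 5\right)^{2} + n\right)^{2} = \left(\left(-2 + 5\right)^{2} + 21\right)^{2} = \left(3^{2} + 21\right)^{2} = \left(9 + 21\right)^{2} = 30^{2} = 900$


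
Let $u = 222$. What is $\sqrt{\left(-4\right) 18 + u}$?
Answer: $5 \sqrt{6} \approx 12.247$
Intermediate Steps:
$\sqrt{\left(-4\right) 18 + u} = \sqrt{\left(-4\right) 18 + 222} = \sqrt{-72 + 222} = \sqrt{150} = 5 \sqrt{6}$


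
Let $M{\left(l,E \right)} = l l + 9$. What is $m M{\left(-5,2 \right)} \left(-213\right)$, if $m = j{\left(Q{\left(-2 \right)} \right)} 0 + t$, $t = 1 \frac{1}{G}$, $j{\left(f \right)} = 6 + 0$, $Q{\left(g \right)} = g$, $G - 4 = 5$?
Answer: $- \frac{2414}{3} \approx -804.67$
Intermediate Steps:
$G = 9$ ($G = 4 + 5 = 9$)
$j{\left(f \right)} = 6$
$t = \frac{1}{9}$ ($t = 1 \cdot \frac{1}{9} = \frac{1}{9} \approx 0.11111$)
$M{\left(l,E \right)} = 9 + l^{2}$ ($M{\left(l,E \right)} = l^{2} + 9 = 9 + l^{2}$)
$m = \frac{1}{9}$ ($m = 6 \cdot 0 + \frac{1}{9} = 0 + \frac{1}{9} = \frac{1}{9} \approx 0.11111$)
$m M{\left(-5,2 \right)} \left(-213\right) = \frac{9 + \left(-5\right)^{2}}{9} \left(-213\right) = \frac{9 + 25}{9} \left(-213\right) = \frac{1}{9} \cdot 34 \left(-213\right) = \frac{34}{9} \left(-213\right) = - \frac{2414}{3}$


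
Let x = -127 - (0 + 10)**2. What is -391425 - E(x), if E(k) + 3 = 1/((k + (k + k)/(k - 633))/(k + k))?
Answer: -167920898/429 ≈ -3.9142e+5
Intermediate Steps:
x = -227 (x = -127 - 1*10**2 = -127 - 1*100 = -127 - 100 = -227)
E(k) = -3 + 2*k/(k + 2*k/(-633 + k)) (E(k) = -3 + 1/((k + (k + k)/(k - 633))/(k + k)) = -3 + 1/((k + (2*k)/(-633 + k))/((2*k))) = -3 + 1/((k + 2*k/(-633 + k))*(1/(2*k))) = -3 + 1/((k + 2*k/(-633 + k))/(2*k)) = -3 + 2*k/(k + 2*k/(-633 + k)))
-391425 - E(x) = -391425 - (627 - 1*(-227))/(-631 - 227) = -391425 - (627 + 227)/(-858) = -391425 - (-1)*854/858 = -391425 - 1*(-427/429) = -391425 + 427/429 = -167920898/429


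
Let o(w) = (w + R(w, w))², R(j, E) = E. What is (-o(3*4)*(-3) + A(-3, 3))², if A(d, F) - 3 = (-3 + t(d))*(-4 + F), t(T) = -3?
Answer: 3017169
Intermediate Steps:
o(w) = 4*w² (o(w) = (w + w)² = (2*w)² = 4*w²)
A(d, F) = 27 - 6*F (A(d, F) = 3 + (-3 - 3)*(-4 + F) = 3 - 6*(-4 + F) = 3 + (24 - 6*F) = 27 - 6*F)
(-o(3*4)*(-3) + A(-3, 3))² = (-4*(3*4)²*(-3) + (27 - 6*3))² = (-4*12²*(-3) + (27 - 18))² = (-4*144*(-3) + 9)² = (-1*576*(-3) + 9)² = (-576*(-3) + 9)² = (1728 + 9)² = 1737² = 3017169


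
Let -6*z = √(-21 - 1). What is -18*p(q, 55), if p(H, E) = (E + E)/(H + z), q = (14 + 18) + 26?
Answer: -2067120/60563 - 5940*I*√22/60563 ≈ -34.132 - 0.46003*I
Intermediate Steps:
q = 58 (q = 32 + 26 = 58)
z = -I*√22/6 (z = -√(-21 - 1)/6 = -I*√22/6 ≈ -0.78174*I)
p(H, E) = 2*E/(H - I*√22/6) (p(H, E) = (E + E)/(H - I*√22/6) = (2*E)/(H - I*√22/6) = 2*E/(H - I*√22/6))
-18*p(q, 55) = -216*55/(6*58 - I*√22) = -216*55/(348 - I*√22) = -11880/(348 - I*√22)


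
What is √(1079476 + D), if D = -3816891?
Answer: I*√2737415 ≈ 1654.5*I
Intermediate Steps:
√(1079476 + D) = √(1079476 - 3816891) = √(-2737415) = I*√2737415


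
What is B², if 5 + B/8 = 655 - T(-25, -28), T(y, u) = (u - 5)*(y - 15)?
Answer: 28729600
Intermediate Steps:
T(y, u) = (-15 + y)*(-5 + u) (T(y, u) = (-5 + u)*(-15 + y) = (-15 + y)*(-5 + u))
B = -5360 (B = -40 + 8*(655 - (75 - 15*(-28) - 5*(-25) - 28*(-25))) = -40 + 8*(655 - (75 + 420 + 125 + 700)) = -40 + 8*(655 - 1*1320) = -40 + 8*(655 - 1320) = -40 + 8*(-665) = -40 - 5320 = -5360)
B² = (-5360)² = 28729600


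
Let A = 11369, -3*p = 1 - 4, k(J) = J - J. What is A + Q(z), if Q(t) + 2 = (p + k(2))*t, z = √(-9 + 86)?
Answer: 11367 + √77 ≈ 11376.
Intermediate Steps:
k(J) = 0
z = √77 ≈ 8.7750
p = 1 (p = -(1 - 4)/3 = -⅓*(-3) = 1)
Q(t) = -2 + t (Q(t) = -2 + (1 + 0)*t = -2 + 1*t = -2 + t)
A + Q(z) = 11369 + (-2 + √77) = 11367 + √77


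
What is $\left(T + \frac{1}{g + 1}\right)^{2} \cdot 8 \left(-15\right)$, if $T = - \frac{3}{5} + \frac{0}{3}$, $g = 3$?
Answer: $- \frac{147}{10} \approx -14.7$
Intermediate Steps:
$T = - \frac{3}{5}$ ($T = \left(-3\right) \frac{1}{5} + 0 \cdot \frac{1}{3} = - \frac{3}{5} + 0 = - \frac{3}{5} \approx -0.6$)
$\left(T + \frac{1}{g + 1}\right)^{2} \cdot 8 \left(-15\right) = \left(- \frac{3}{5} + \frac{1}{3 + 1}\right)^{2} \cdot 8 \left(-15\right) = \left(- \frac{3}{5} + \frac{1}{4}\right)^{2} \cdot 8 \left(-15\right) = \left(- \frac{7}{20}\right)^{2} \cdot 8 \left(-15\right) = \frac{49}{400} \cdot 8 \left(-15\right) = \frac{49}{50} \left(-15\right) = - \frac{147}{10}$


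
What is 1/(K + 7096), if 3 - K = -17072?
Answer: 1/24171 ≈ 4.1372e-5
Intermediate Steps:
K = 17075 (K = 3 - 1*(-17072) = 3 + 17072 = 17075)
1/(K + 7096) = 1/(17075 + 7096) = 1/24171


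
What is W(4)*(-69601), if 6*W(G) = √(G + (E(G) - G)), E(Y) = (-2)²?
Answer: -69601/3 ≈ -23200.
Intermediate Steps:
E(Y) = 4
W(G) = ⅓ (W(G) = √(G + (4 - G))/6 = √4/6 = (⅙)*2 = ⅓)
W(4)*(-69601) = (⅓)*(-69601) = -69601/3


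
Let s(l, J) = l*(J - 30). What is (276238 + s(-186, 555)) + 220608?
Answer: 399196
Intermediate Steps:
s(l, J) = l*(-30 + J)
(276238 + s(-186, 555)) + 220608 = (276238 - 186*(-30 + 555)) + 220608 = (276238 - 186*525) + 220608 = (276238 - 97650) + 220608 = 178588 + 220608 = 399196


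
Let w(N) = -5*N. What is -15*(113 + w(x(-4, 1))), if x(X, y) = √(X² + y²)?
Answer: -1695 + 75*√17 ≈ -1385.8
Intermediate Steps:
-15*(113 + w(x(-4, 1))) = -15*(113 - 5*√((-4)² + 1²)) = -15*(113 - 5*√(16 + 1)) = -15*(113 - 5*√17) = -1695 + 75*√17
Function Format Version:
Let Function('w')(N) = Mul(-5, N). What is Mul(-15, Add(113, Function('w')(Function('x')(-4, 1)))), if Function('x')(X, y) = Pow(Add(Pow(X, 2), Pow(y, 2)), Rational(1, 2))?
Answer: Add(-1695, Mul(75, Pow(17, Rational(1, 2)))) ≈ -1385.8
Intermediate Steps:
Mul(-15, Add(113, Function('w')(Function('x')(-4, 1)))) = Mul(-15, Add(113, Mul(-5, Pow(Add(Pow(-4, 2), Pow(1, 2)), Rational(1, 2))))) = Mul(-15, Add(113, Mul(-5, Pow(Add(16, 1), Rational(1, 2))))) = Mul(-15, Add(113, Mul(-5, Pow(17, Rational(1, 2))))) = Add(-1695, Mul(75, Pow(17, Rational(1, 2))))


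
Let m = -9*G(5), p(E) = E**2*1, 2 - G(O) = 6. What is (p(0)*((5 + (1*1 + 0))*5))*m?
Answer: 0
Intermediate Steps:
G(O) = -4 (G(O) = 2 - 1*6 = 2 - 6 = -4)
p(E) = E**2
m = 36 (m = -9*(-4) = 36)
(p(0)*((5 + (1*1 + 0))*5))*m = (0**2*((5 + (1*1 + 0))*5))*36 = (0*((5 + (1 + 0))*5))*36 = (0*((5 + 1)*5))*36 = (0*(6*5))*36 = (0*30)*36 = 0*36 = 0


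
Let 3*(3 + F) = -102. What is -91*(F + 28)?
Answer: 819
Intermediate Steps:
F = -37 (F = -3 + (1/3)*(-102) = -3 - 34 = -37)
-91*(F + 28) = -91*(-37 + 28) = -91*(-9) = 819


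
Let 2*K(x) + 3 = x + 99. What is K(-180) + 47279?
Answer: 47237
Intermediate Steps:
K(x) = 48 + x/2 (K(x) = -3/2 + (x + 99)/2 = -3/2 + (99 + x)/2 = -3/2 + (99/2 + x/2) = 48 + x/2)
K(-180) + 47279 = (48 + (½)*(-180)) + 47279 = (48 - 90) + 47279 = -42 + 47279 = 47237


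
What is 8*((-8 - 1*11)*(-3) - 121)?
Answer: -512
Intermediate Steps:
8*((-8 - 1*11)*(-3) - 121) = 8*((-8 - 11)*(-3) - 121) = 8*(-19*(-3) - 121) = 8*(57 - 121) = 8*(-64) = -512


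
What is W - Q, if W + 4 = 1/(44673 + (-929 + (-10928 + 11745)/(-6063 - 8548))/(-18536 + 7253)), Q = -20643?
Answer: 2666639105216604/129203890805 ≈ 20639.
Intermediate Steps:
W = -516812671011/129203890805 (W = -4 + 1/(44673 + (-929 + (-10928 + 11745)/(-6063 - 8548))/(-18536 + 7253)) = -4 + 1/(44673 + (-929 + 817/(-14611))/(-11283)) = -4 + 1/(44673 + (-929 + 817*(-1/14611))*(-1/11283)) = -4 + 1/(44673 + (-929 - 43/769)*(-1/11283)) = -4 + 1/(44673 - 714444/769*(-1/11283)) = -4 + 1/(44673 + 238148/2892209) = -4 + 1/(129203890805/2892209) = -4 + 2892209/129203890805 = -516812671011/129203890805 ≈ -4.0000)
W - Q = -516812671011/129203890805 - 1*(-20643) = -516812671011/129203890805 + 20643 = 2666639105216604/129203890805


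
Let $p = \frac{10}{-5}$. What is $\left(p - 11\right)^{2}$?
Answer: $169$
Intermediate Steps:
$p = -2$ ($p = 10 \left(- \frac{1}{5}\right) = -2$)
$\left(p - 11\right)^{2} = \left(-2 - 11\right)^{2} = \left(-13\right)^{2} = 169$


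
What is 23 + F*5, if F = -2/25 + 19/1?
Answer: 588/5 ≈ 117.60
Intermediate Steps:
F = 473/25 (F = -2*1/25 + 19*1 = -2/25 + 19 = 473/25 ≈ 18.920)
23 + F*5 = 23 + (473/25)*5 = 23 + 473/5 = 588/5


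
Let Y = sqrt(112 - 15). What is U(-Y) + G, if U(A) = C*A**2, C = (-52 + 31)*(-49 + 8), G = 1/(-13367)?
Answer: 1116371738/13367 ≈ 83517.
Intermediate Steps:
Y = sqrt(97) ≈ 9.8489
G = -1/13367 ≈ -7.4811e-5
C = 861 (C = -21*(-41) = 861)
U(A) = 861*A**2
U(-Y) + G = 861*(-sqrt(97))**2 - 1/13367 = 861*97 - 1/13367 = 83517 - 1/13367 = 1116371738/13367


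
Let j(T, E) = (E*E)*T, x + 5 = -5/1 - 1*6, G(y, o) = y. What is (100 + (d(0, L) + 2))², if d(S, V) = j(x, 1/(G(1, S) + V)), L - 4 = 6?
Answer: 151930276/14641 ≈ 10377.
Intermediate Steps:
L = 10 (L = 4 + 6 = 10)
x = -16 (x = -5 + (-5/1 - 1*6) = -5 + (-5*1 - 6) = -5 + (-5 - 6) = -5 - 11 = -16)
j(T, E) = T*E² (j(T, E) = E²*T = T*E²)
d(S, V) = -16/(1 + V)²
(100 + (d(0, L) + 2))² = (100 + (-16/(1 + 10)² + 2))² = (100 + (-16/11² + 2))² = (100 + (-16*1/121 + 2))² = (100 + (-16/121 + 2))² = (100 + 226/121)² = (12326/121)² = 151930276/14641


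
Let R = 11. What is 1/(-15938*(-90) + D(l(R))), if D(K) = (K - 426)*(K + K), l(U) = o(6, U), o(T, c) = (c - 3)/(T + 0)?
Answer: 9/12899588 ≈ 6.9770e-7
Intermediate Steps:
o(T, c) = (-3 + c)/T
l(U) = -½ + U/6 (l(U) = (-3 + U)/6 = -½ + U/6)
D(K) = 2*K*(-426 + K) (D(K) = (-426 + K)*(2*K) = 2*K*(-426 + K))
1/(-15938*(-90) + D(l(R))) = 1/(-15938*(-90) + 2*(-½ + (⅙)*11)*(-426 + (-½ + (⅙)*11))) = 1/(1434420 + 2*(-½ + 11/6)*(-426 + (-½ + 11/6))) = 1/(1434420 + 2*(4/3)*(-426 + 4/3)) = 1/(1434420 + 2*(4/3)*(-1274/3)) = 1/(1434420 - 10192/9) = 1/(12899588/9) = 9/12899588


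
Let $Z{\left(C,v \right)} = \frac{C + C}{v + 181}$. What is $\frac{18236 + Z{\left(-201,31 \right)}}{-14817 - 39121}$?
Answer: $- \frac{1932815}{5717428} \approx -0.33806$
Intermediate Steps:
$Z{\left(C,v \right)} = \frac{2 C}{181 + v}$
$\frac{18236 + Z{\left(-201,31 \right)}}{-14817 - 39121} = \frac{18236 + 2 \left(-201\right) \frac{1}{181 + 31}}{-14817 - 39121} = \frac{18236 + 2 \left(-201\right) \frac{1}{212}}{-53938} = \left(18236 + 2 \left(-201\right) \frac{1}{212}\right) \left(- \frac{1}{53938}\right) = \left(18236 - \frac{201}{106}\right) \left(- \frac{1}{53938}\right) = \frac{1932815}{106} \left(- \frac{1}{53938}\right) = - \frac{1932815}{5717428}$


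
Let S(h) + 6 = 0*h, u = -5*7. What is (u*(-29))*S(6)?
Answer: -6090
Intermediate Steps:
u = -35
S(h) = -6 (S(h) = -6 + 0*h = -6 + 0 = -6)
(u*(-29))*S(6) = -35*(-29)*(-6) = 1015*(-6) = -6090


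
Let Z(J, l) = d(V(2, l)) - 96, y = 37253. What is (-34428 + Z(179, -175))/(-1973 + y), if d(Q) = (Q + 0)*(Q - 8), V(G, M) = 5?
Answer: -11513/11760 ≈ -0.97900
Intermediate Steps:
d(Q) = Q*(-8 + Q)
Z(J, l) = -111 (Z(J, l) = 5*(-8 + 5) - 96 = 5*(-3) - 96 = -15 - 96 = -111)
(-34428 + Z(179, -175))/(-1973 + y) = (-34428 - 111)/(-1973 + 37253) = -34539/35280 = -34539*1/35280 = -11513/11760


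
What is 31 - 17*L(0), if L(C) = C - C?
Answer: 31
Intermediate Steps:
L(C) = 0
31 - 17*L(0) = 31 - 17*0 = 31 + 0 = 31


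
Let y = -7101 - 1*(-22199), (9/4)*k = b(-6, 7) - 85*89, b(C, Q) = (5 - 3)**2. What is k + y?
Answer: 105638/9 ≈ 11738.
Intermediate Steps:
b(C, Q) = 4 (b(C, Q) = 2**2 = 4)
k = -30244/9 (k = 4*(4 - 85*89)/9 = 4*(4 - 7565)/9 = (4/9)*(-7561) = -30244/9 ≈ -3360.4)
y = 15098 (y = -7101 + 22199 = 15098)
k + y = -30244/9 + 15098 = 105638/9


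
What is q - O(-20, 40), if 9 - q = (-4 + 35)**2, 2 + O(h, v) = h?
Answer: -930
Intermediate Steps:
O(h, v) = -2 + h
q = -952 (q = 9 - (-4 + 35)**2 = 9 - 1*31**2 = 9 - 1*961 = 9 - 961 = -952)
q - O(-20, 40) = -952 - (-2 - 20) = -952 - 1*(-22) = -952 + 22 = -930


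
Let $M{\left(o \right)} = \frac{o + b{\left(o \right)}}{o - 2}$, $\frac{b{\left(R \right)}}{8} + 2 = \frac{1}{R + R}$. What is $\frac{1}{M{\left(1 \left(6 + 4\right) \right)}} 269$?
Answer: $- \frac{2690}{7} \approx -384.29$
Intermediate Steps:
$b{\left(R \right)} = -16 + \frac{4}{R}$ ($b{\left(R \right)} = -16 + \frac{8}{R + R} = -16 + \frac{8}{2 R} = -16 + 8 \frac{1}{2 R} = -16 + \frac{4}{R}$)
$M{\left(o \right)} = \frac{-16 + o + \frac{4}{o}}{-2 + o}$ ($M{\left(o \right)} = \frac{o - \left(16 - \frac{4}{o}\right)}{o - 2} = \frac{-16 + o + \frac{4}{o}}{o - 2} = \frac{-16 + o + \frac{4}{o}}{-2 + o}$)
$\frac{1}{M{\left(1 \left(6 + 4\right) \right)}} 269 = \frac{1}{\frac{1}{1 \left(6 + 4\right)} \frac{1}{-2 + 1 \left(6 + 4\right)} \left(4 + 1 \left(6 + 4\right) \left(-16 + 1 \left(6 + 4\right)\right)\right)} 269 = \frac{1}{\frac{1}{1 \cdot 10} \frac{1}{-2 + 1 \cdot 10} \left(4 + 1 \cdot 10 \left(-16 + 1 \cdot 10\right)\right)} 269 = \frac{1}{\frac{1}{10} \frac{1}{-2 + 10} \left(4 + 10 \left(-16 + 10\right)\right)} 269 = \frac{1}{\frac{1}{10} \cdot \frac{1}{8} \left(4 + 10 \left(-6\right)\right)} 269 = \frac{1}{\frac{1}{10} \cdot \frac{1}{8} \left(4 - 60\right)} 269 = \frac{1}{\frac{1}{10} \cdot \frac{1}{8} \left(-56\right)} 269 = \frac{1}{- \frac{7}{10}} \cdot 269 = \left(- \frac{10}{7}\right) 269 = - \frac{2690}{7}$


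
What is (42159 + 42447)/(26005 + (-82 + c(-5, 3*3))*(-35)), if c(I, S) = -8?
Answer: 84606/29155 ≈ 2.9019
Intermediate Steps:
(42159 + 42447)/(26005 + (-82 + c(-5, 3*3))*(-35)) = (42159 + 42447)/(26005 + (-82 - 8)*(-35)) = 84606/(26005 - 90*(-35)) = 84606/(26005 + 3150) = 84606/29155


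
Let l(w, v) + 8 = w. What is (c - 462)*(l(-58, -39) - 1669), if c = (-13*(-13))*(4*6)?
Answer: -6235590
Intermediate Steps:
l(w, v) = -8 + w
c = 4056 (c = 169*24 = 4056)
(c - 462)*(l(-58, -39) - 1669) = (4056 - 462)*((-8 - 58) - 1669) = 3594*(-66 - 1669) = 3594*(-1735) = -6235590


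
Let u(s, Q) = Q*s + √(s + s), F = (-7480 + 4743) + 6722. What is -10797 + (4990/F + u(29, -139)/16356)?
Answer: -4852885787/449508 + √58/16356 ≈ -10796.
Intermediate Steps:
F = 3985 (F = -2737 + 6722 = 3985)
u(s, Q) = Q*s + √2*√s (u(s, Q) = Q*s + √(2*s) = Q*s + √2*√s)
-10797 + (4990/F + u(29, -139)/16356) = -10797 + (4990/3985 + (-139*29 + √2*√29)/16356) = -10797 + (4990*(1/3985) + (-4031 + √58)*(1/16356)) = -10797 + (998/797 + (-139/564 + √58/16356)) = -10797 + (452089/449508 + √58/16356) = -4852885787/449508 + √58/16356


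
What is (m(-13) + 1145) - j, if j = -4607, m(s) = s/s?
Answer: 5753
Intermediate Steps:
m(s) = 1
(m(-13) + 1145) - j = (1 + 1145) - 1*(-4607) = 1146 + 4607 = 5753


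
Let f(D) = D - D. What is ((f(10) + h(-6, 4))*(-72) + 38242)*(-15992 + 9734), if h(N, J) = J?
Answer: -237516132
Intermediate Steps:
f(D) = 0
((f(10) + h(-6, 4))*(-72) + 38242)*(-15992 + 9734) = ((0 + 4)*(-72) + 38242)*(-15992 + 9734) = (4*(-72) + 38242)*(-6258) = (-288 + 38242)*(-6258) = 37954*(-6258) = -237516132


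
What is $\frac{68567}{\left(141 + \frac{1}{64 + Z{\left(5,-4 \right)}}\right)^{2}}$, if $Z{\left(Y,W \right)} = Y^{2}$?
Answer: $\frac{543119207}{157502500} \approx 3.4483$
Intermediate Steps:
$\frac{68567}{\left(141 + \frac{1}{64 + Z{\left(5,-4 \right)}}\right)^{2}} = \frac{68567}{\left(141 + \frac{1}{64 + 5^{2}}\right)^{2}} = \frac{68567}{\left(141 + \frac{1}{64 + 25}\right)^{2}} = \frac{68567}{\left(141 + \frac{1}{89}\right)^{2}} = \frac{68567}{\left(\frac{12550}{89}\right)^{2}} = \frac{68567}{\frac{157502500}{7921}} = 68567 \cdot \frac{7921}{157502500} = \frac{543119207}{157502500}$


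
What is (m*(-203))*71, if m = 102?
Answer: -1470126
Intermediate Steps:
(m*(-203))*71 = (102*(-203))*71 = -20706*71 = -1470126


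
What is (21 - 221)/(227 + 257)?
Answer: -50/121 ≈ -0.41322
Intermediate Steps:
(21 - 221)/(227 + 257) = -200/484 = -200*1/484 = -50/121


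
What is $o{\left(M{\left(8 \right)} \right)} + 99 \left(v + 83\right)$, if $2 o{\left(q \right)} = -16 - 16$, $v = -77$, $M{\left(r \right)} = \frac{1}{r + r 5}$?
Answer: $578$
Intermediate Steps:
$M{\left(r \right)} = \frac{1}{6 r}$ ($M{\left(r \right)} = \frac{1}{r + 5 r} = \frac{1}{6 r}$)
$o{\left(q \right)} = -16$ ($o{\left(q \right)} = \frac{-16 - 16}{2} = \frac{1}{2} \left(-32\right) = -16$)
$o{\left(M{\left(8 \right)} \right)} + 99 \left(v + 83\right) = -16 + 99 \left(-77 + 83\right) = -16 + 99 \cdot 6 = -16 + 594 = 578$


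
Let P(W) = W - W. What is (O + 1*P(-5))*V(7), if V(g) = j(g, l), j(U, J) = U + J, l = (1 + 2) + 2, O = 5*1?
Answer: 60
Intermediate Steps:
O = 5
l = 5 (l = 3 + 2 = 5)
P(W) = 0
j(U, J) = J + U
V(g) = 5 + g
(O + 1*P(-5))*V(7) = (5 + 1*0)*(5 + 7) = (5 + 0)*12 = 5*12 = 60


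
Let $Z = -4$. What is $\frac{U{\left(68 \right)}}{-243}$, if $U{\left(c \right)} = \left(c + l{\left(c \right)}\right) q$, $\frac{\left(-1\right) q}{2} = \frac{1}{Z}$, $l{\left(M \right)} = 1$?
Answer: $- \frac{23}{162} \approx -0.14198$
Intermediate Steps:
$q = \frac{1}{2}$ ($q = - \frac{2}{-4} = \left(-2\right) \left(- \frac{1}{4}\right) = \frac{1}{2} \approx 0.5$)
$U{\left(c \right)} = \frac{1}{2} + \frac{c}{2}$ ($U{\left(c \right)} = \left(c + 1\right) \frac{1}{2} = \left(1 + c\right) \frac{1}{2} = \frac{1}{2} + \frac{c}{2}$)
$\frac{U{\left(68 \right)}}{-243} = \frac{\frac{1}{2} + \frac{1}{2} \cdot 68}{-243} = \left(\frac{1}{2} + 34\right) \left(- \frac{1}{243}\right) = \frac{69}{2} \left(- \frac{1}{243}\right) = - \frac{23}{162}$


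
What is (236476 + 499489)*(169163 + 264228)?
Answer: 318960607315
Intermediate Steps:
(236476 + 499489)*(169163 + 264228) = 735965*433391 = 318960607315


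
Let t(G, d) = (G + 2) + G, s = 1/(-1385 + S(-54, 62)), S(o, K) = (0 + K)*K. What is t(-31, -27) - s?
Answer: -147541/2459 ≈ -60.000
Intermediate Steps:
S(o, K) = K² (S(o, K) = K*K = K²)
s = 1/2459 (s = 1/(-1385 + 62²) = 1/(-1385 + 3844) = 1/2459 ≈ 0.00040667)
t(G, d) = 2 + 2*G (t(G, d) = (2 + G) + G = 2 + 2*G)
t(-31, -27) - s = (2 + 2*(-31)) - 1*1/2459 = (2 - 62) - 1/2459 = -60 - 1/2459 = -147541/2459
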